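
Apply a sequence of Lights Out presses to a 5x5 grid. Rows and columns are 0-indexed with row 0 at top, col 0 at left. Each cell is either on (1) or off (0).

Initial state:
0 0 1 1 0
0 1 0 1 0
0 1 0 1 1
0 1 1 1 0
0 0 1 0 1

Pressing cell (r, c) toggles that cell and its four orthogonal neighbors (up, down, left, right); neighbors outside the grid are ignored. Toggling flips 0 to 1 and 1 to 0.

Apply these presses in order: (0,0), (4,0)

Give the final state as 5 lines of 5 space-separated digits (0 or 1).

After press 1 at (0,0):
1 1 1 1 0
1 1 0 1 0
0 1 0 1 1
0 1 1 1 0
0 0 1 0 1

After press 2 at (4,0):
1 1 1 1 0
1 1 0 1 0
0 1 0 1 1
1 1 1 1 0
1 1 1 0 1

Answer: 1 1 1 1 0
1 1 0 1 0
0 1 0 1 1
1 1 1 1 0
1 1 1 0 1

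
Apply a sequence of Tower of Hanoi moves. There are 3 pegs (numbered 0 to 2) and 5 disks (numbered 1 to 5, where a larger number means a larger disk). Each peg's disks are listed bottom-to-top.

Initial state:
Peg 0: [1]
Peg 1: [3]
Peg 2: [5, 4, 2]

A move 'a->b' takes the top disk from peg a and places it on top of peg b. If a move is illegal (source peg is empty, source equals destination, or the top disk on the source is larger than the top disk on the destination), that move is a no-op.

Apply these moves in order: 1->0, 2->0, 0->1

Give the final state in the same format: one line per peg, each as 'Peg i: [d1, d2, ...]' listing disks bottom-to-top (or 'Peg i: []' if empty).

After move 1 (1->0):
Peg 0: [1]
Peg 1: [3]
Peg 2: [5, 4, 2]

After move 2 (2->0):
Peg 0: [1]
Peg 1: [3]
Peg 2: [5, 4, 2]

After move 3 (0->1):
Peg 0: []
Peg 1: [3, 1]
Peg 2: [5, 4, 2]

Answer: Peg 0: []
Peg 1: [3, 1]
Peg 2: [5, 4, 2]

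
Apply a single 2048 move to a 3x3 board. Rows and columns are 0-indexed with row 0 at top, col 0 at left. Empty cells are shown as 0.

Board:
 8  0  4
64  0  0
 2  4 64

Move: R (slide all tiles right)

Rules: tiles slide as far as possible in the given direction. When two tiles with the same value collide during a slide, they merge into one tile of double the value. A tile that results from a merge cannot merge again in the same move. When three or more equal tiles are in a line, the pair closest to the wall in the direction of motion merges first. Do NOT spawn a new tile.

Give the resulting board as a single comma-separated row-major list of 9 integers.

Slide right:
row 0: [8, 0, 4] -> [0, 8, 4]
row 1: [64, 0, 0] -> [0, 0, 64]
row 2: [2, 4, 64] -> [2, 4, 64]

Answer: 0, 8, 4, 0, 0, 64, 2, 4, 64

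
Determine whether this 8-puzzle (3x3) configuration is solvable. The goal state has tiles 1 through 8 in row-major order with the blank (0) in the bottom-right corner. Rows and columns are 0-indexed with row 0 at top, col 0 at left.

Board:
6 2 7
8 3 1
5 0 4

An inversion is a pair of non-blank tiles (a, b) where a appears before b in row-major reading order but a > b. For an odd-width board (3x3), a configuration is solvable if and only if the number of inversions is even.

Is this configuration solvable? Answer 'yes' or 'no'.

Inversions (pairs i<j in row-major order where tile[i] > tile[j] > 0): 16
16 is even, so the puzzle is solvable.

Answer: yes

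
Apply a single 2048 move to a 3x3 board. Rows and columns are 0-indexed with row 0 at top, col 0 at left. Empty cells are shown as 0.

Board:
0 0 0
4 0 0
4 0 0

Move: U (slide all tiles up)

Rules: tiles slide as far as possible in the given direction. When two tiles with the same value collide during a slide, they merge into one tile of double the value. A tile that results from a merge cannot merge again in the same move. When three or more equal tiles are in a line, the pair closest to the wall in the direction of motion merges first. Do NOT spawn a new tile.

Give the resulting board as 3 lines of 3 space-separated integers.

Answer: 8 0 0
0 0 0
0 0 0

Derivation:
Slide up:
col 0: [0, 4, 4] -> [8, 0, 0]
col 1: [0, 0, 0] -> [0, 0, 0]
col 2: [0, 0, 0] -> [0, 0, 0]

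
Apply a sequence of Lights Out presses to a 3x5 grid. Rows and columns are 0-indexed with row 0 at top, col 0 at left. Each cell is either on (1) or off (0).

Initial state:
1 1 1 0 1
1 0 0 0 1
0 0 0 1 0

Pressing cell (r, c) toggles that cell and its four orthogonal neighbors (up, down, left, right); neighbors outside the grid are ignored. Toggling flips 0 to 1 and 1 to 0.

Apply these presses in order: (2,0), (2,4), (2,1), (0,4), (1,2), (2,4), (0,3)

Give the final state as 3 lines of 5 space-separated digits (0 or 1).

Answer: 1 1 1 0 1
0 0 1 0 0
0 0 0 1 0

Derivation:
After press 1 at (2,0):
1 1 1 0 1
0 0 0 0 1
1 1 0 1 0

After press 2 at (2,4):
1 1 1 0 1
0 0 0 0 0
1 1 0 0 1

After press 3 at (2,1):
1 1 1 0 1
0 1 0 0 0
0 0 1 0 1

After press 4 at (0,4):
1 1 1 1 0
0 1 0 0 1
0 0 1 0 1

After press 5 at (1,2):
1 1 0 1 0
0 0 1 1 1
0 0 0 0 1

After press 6 at (2,4):
1 1 0 1 0
0 0 1 1 0
0 0 0 1 0

After press 7 at (0,3):
1 1 1 0 1
0 0 1 0 0
0 0 0 1 0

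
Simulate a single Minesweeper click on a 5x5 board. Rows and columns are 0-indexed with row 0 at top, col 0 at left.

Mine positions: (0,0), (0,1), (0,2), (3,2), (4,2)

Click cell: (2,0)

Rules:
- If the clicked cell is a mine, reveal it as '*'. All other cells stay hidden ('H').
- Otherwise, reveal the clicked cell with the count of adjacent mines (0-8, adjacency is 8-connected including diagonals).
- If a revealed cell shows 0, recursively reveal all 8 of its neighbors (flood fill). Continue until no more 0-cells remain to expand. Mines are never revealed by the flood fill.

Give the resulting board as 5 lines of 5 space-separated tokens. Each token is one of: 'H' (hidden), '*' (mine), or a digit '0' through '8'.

H H H H H
2 3 H H H
0 1 H H H
0 2 H H H
0 2 H H H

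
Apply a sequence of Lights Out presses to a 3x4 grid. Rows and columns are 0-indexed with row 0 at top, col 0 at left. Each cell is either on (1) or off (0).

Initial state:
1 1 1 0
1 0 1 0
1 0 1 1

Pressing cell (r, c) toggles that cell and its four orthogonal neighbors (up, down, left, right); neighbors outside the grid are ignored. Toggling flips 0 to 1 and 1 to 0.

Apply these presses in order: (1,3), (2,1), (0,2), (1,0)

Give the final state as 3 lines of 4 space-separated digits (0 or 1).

After press 1 at (1,3):
1 1 1 1
1 0 0 1
1 0 1 0

After press 2 at (2,1):
1 1 1 1
1 1 0 1
0 1 0 0

After press 3 at (0,2):
1 0 0 0
1 1 1 1
0 1 0 0

After press 4 at (1,0):
0 0 0 0
0 0 1 1
1 1 0 0

Answer: 0 0 0 0
0 0 1 1
1 1 0 0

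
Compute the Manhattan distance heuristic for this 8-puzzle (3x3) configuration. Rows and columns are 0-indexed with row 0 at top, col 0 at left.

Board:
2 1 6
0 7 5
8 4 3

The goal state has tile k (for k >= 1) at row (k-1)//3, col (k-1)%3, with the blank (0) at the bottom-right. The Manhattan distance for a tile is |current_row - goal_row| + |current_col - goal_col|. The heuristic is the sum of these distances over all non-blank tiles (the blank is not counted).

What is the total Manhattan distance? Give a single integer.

Tile 2: at (0,0), goal (0,1), distance |0-0|+|0-1| = 1
Tile 1: at (0,1), goal (0,0), distance |0-0|+|1-0| = 1
Tile 6: at (0,2), goal (1,2), distance |0-1|+|2-2| = 1
Tile 7: at (1,1), goal (2,0), distance |1-2|+|1-0| = 2
Tile 5: at (1,2), goal (1,1), distance |1-1|+|2-1| = 1
Tile 8: at (2,0), goal (2,1), distance |2-2|+|0-1| = 1
Tile 4: at (2,1), goal (1,0), distance |2-1|+|1-0| = 2
Tile 3: at (2,2), goal (0,2), distance |2-0|+|2-2| = 2
Sum: 1 + 1 + 1 + 2 + 1 + 1 + 2 + 2 = 11

Answer: 11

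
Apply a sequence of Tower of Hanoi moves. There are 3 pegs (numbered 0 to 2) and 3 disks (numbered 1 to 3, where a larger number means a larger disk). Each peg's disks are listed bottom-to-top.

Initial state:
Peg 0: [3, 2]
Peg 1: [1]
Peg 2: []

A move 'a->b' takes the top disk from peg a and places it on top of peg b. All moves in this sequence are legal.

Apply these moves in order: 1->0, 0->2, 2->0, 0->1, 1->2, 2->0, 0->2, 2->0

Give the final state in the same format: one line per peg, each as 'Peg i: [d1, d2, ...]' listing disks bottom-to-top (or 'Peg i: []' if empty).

Answer: Peg 0: [3, 2, 1]
Peg 1: []
Peg 2: []

Derivation:
After move 1 (1->0):
Peg 0: [3, 2, 1]
Peg 1: []
Peg 2: []

After move 2 (0->2):
Peg 0: [3, 2]
Peg 1: []
Peg 2: [1]

After move 3 (2->0):
Peg 0: [3, 2, 1]
Peg 1: []
Peg 2: []

After move 4 (0->1):
Peg 0: [3, 2]
Peg 1: [1]
Peg 2: []

After move 5 (1->2):
Peg 0: [3, 2]
Peg 1: []
Peg 2: [1]

After move 6 (2->0):
Peg 0: [3, 2, 1]
Peg 1: []
Peg 2: []

After move 7 (0->2):
Peg 0: [3, 2]
Peg 1: []
Peg 2: [1]

After move 8 (2->0):
Peg 0: [3, 2, 1]
Peg 1: []
Peg 2: []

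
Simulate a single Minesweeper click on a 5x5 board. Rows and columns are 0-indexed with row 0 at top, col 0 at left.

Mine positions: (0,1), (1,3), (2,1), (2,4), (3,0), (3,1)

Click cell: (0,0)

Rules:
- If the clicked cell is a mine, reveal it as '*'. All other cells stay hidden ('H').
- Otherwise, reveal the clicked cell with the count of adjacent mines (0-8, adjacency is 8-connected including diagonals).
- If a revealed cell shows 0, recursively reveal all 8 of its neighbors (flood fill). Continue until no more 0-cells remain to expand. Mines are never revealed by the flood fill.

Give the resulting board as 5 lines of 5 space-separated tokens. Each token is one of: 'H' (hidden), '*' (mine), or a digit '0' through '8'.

1 H H H H
H H H H H
H H H H H
H H H H H
H H H H H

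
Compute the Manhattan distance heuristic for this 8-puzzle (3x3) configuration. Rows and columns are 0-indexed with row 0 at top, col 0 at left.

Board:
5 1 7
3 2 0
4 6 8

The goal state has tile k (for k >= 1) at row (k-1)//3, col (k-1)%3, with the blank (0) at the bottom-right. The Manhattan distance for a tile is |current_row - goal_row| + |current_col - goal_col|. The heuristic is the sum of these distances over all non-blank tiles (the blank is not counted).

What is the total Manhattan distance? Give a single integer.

Answer: 15

Derivation:
Tile 5: (0,0)->(1,1) = 2
Tile 1: (0,1)->(0,0) = 1
Tile 7: (0,2)->(2,0) = 4
Tile 3: (1,0)->(0,2) = 3
Tile 2: (1,1)->(0,1) = 1
Tile 4: (2,0)->(1,0) = 1
Tile 6: (2,1)->(1,2) = 2
Tile 8: (2,2)->(2,1) = 1
Sum: 2 + 1 + 4 + 3 + 1 + 1 + 2 + 1 = 15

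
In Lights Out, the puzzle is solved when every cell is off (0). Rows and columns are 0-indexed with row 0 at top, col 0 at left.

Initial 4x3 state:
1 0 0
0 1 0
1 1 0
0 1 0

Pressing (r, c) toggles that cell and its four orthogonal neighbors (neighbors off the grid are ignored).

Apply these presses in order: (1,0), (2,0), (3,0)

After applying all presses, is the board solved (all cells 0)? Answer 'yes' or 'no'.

After press 1 at (1,0):
0 0 0
1 0 0
0 1 0
0 1 0

After press 2 at (2,0):
0 0 0
0 0 0
1 0 0
1 1 0

After press 3 at (3,0):
0 0 0
0 0 0
0 0 0
0 0 0

Lights still on: 0

Answer: yes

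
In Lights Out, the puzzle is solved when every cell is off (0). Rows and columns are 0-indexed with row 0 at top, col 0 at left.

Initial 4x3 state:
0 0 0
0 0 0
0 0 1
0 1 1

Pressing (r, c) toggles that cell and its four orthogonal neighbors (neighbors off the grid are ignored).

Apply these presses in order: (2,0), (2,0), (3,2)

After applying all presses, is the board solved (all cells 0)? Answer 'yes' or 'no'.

Answer: yes

Derivation:
After press 1 at (2,0):
0 0 0
1 0 0
1 1 1
1 1 1

After press 2 at (2,0):
0 0 0
0 0 0
0 0 1
0 1 1

After press 3 at (3,2):
0 0 0
0 0 0
0 0 0
0 0 0

Lights still on: 0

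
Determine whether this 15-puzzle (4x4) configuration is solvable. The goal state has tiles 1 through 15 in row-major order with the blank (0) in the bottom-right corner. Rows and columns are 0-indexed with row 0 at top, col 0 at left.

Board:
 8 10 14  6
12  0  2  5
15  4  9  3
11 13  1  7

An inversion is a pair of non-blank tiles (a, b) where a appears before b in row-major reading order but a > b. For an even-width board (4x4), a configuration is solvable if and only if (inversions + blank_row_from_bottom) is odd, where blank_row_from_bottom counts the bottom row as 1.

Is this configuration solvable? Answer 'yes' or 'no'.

Inversions: 60
Blank is in row 1 (0-indexed from top), which is row 3 counting from the bottom (bottom = 1).
60 + 3 = 63, which is odd, so the puzzle is solvable.

Answer: yes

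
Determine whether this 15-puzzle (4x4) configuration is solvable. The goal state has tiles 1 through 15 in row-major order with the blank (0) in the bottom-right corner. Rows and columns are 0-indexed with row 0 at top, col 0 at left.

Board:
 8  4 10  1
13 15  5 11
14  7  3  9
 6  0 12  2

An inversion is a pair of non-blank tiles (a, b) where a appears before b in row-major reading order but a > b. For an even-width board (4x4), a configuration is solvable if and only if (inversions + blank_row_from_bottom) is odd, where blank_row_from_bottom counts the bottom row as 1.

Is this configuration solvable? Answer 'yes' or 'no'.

Inversions: 55
Blank is in row 3 (0-indexed from top), which is row 1 counting from the bottom (bottom = 1).
55 + 1 = 56, which is even, so the puzzle is not solvable.

Answer: no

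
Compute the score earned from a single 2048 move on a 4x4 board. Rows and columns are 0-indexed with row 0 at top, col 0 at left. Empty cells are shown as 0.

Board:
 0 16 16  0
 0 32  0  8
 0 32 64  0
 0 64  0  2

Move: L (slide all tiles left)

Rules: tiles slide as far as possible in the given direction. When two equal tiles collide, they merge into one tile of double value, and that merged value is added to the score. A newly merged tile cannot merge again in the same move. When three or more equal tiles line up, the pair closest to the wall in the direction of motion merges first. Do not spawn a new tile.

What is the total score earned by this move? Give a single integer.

Slide left:
row 0: [0, 16, 16, 0] -> [32, 0, 0, 0]  score +32 (running 32)
row 1: [0, 32, 0, 8] -> [32, 8, 0, 0]  score +0 (running 32)
row 2: [0, 32, 64, 0] -> [32, 64, 0, 0]  score +0 (running 32)
row 3: [0, 64, 0, 2] -> [64, 2, 0, 0]  score +0 (running 32)
Board after move:
32  0  0  0
32  8  0  0
32 64  0  0
64  2  0  0

Answer: 32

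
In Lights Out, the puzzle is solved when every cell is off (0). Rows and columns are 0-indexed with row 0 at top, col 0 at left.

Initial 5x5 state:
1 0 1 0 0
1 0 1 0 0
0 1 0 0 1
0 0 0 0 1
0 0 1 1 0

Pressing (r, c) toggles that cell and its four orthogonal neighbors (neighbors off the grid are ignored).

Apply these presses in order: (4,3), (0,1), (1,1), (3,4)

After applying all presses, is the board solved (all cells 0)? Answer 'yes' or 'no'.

Answer: yes

Derivation:
After press 1 at (4,3):
1 0 1 0 0
1 0 1 0 0
0 1 0 0 1
0 0 0 1 1
0 0 0 0 1

After press 2 at (0,1):
0 1 0 0 0
1 1 1 0 0
0 1 0 0 1
0 0 0 1 1
0 0 0 0 1

After press 3 at (1,1):
0 0 0 0 0
0 0 0 0 0
0 0 0 0 1
0 0 0 1 1
0 0 0 0 1

After press 4 at (3,4):
0 0 0 0 0
0 0 0 0 0
0 0 0 0 0
0 0 0 0 0
0 0 0 0 0

Lights still on: 0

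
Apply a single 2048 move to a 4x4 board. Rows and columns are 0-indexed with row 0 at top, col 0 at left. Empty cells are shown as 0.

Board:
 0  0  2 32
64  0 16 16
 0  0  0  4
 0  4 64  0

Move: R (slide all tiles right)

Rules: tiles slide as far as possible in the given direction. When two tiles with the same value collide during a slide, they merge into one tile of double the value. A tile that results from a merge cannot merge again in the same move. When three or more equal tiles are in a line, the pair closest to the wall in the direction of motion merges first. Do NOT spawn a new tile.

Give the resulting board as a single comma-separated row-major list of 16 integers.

Slide right:
row 0: [0, 0, 2, 32] -> [0, 0, 2, 32]
row 1: [64, 0, 16, 16] -> [0, 0, 64, 32]
row 2: [0, 0, 0, 4] -> [0, 0, 0, 4]
row 3: [0, 4, 64, 0] -> [0, 0, 4, 64]

Answer: 0, 0, 2, 32, 0, 0, 64, 32, 0, 0, 0, 4, 0, 0, 4, 64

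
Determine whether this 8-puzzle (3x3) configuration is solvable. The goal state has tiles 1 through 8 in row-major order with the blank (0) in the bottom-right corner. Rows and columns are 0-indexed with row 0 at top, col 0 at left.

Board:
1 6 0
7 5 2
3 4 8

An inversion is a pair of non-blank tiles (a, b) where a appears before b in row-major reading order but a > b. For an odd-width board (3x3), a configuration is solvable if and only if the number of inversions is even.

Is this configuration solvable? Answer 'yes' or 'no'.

Answer: no

Derivation:
Inversions (pairs i<j in row-major order where tile[i] > tile[j] > 0): 11
11 is odd, so the puzzle is not solvable.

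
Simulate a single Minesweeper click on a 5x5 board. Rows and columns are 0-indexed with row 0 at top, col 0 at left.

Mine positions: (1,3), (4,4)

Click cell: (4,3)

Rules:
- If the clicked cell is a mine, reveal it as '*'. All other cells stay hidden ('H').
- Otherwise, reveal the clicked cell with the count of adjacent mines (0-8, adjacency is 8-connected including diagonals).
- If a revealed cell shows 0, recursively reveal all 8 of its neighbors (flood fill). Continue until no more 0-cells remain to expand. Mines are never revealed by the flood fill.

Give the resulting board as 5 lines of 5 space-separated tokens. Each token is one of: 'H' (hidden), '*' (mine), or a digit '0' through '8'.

H H H H H
H H H H H
H H H H H
H H H H H
H H H 1 H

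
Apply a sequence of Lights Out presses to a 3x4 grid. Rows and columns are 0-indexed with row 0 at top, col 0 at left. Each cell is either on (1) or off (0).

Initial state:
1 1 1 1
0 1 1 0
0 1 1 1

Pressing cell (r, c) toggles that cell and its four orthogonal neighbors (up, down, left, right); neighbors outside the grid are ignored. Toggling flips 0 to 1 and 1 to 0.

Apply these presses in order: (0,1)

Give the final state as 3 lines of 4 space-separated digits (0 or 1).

After press 1 at (0,1):
0 0 0 1
0 0 1 0
0 1 1 1

Answer: 0 0 0 1
0 0 1 0
0 1 1 1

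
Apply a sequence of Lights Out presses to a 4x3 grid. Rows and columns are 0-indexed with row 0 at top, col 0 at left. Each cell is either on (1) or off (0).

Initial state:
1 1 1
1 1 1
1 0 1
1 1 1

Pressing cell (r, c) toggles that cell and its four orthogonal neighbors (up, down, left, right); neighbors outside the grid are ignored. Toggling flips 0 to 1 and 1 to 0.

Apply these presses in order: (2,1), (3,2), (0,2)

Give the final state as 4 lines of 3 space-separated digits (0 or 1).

Answer: 1 0 0
1 0 0
0 1 1
1 1 0

Derivation:
After press 1 at (2,1):
1 1 1
1 0 1
0 1 0
1 0 1

After press 2 at (3,2):
1 1 1
1 0 1
0 1 1
1 1 0

After press 3 at (0,2):
1 0 0
1 0 0
0 1 1
1 1 0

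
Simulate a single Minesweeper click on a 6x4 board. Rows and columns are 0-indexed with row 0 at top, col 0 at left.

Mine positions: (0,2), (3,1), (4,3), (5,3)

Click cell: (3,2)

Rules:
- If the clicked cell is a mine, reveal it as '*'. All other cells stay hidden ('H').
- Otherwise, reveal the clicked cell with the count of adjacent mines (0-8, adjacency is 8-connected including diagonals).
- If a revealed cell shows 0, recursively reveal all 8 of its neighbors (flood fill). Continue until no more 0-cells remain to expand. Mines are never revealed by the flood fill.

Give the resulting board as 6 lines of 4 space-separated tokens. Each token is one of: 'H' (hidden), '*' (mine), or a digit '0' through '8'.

H H H H
H H H H
H H H H
H H 2 H
H H H H
H H H H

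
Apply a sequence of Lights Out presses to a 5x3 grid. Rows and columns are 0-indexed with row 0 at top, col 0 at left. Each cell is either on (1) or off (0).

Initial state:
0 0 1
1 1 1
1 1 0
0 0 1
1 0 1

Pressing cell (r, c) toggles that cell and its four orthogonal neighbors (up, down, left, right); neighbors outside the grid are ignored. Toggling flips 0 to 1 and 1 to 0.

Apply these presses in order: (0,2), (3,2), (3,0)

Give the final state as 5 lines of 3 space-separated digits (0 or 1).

Answer: 0 1 0
1 1 0
0 1 1
1 0 0
0 0 0

Derivation:
After press 1 at (0,2):
0 1 0
1 1 0
1 1 0
0 0 1
1 0 1

After press 2 at (3,2):
0 1 0
1 1 0
1 1 1
0 1 0
1 0 0

After press 3 at (3,0):
0 1 0
1 1 0
0 1 1
1 0 0
0 0 0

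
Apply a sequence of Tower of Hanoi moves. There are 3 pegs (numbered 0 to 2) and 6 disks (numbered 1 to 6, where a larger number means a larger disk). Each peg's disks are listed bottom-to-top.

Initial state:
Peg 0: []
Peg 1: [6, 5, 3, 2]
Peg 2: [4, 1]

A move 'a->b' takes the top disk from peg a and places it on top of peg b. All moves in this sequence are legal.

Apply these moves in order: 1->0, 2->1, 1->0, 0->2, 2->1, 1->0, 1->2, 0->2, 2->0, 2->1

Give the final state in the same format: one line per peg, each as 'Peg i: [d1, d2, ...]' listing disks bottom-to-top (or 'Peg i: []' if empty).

After move 1 (1->0):
Peg 0: [2]
Peg 1: [6, 5, 3]
Peg 2: [4, 1]

After move 2 (2->1):
Peg 0: [2]
Peg 1: [6, 5, 3, 1]
Peg 2: [4]

After move 3 (1->0):
Peg 0: [2, 1]
Peg 1: [6, 5, 3]
Peg 2: [4]

After move 4 (0->2):
Peg 0: [2]
Peg 1: [6, 5, 3]
Peg 2: [4, 1]

After move 5 (2->1):
Peg 0: [2]
Peg 1: [6, 5, 3, 1]
Peg 2: [4]

After move 6 (1->0):
Peg 0: [2, 1]
Peg 1: [6, 5, 3]
Peg 2: [4]

After move 7 (1->2):
Peg 0: [2, 1]
Peg 1: [6, 5]
Peg 2: [4, 3]

After move 8 (0->2):
Peg 0: [2]
Peg 1: [6, 5]
Peg 2: [4, 3, 1]

After move 9 (2->0):
Peg 0: [2, 1]
Peg 1: [6, 5]
Peg 2: [4, 3]

After move 10 (2->1):
Peg 0: [2, 1]
Peg 1: [6, 5, 3]
Peg 2: [4]

Answer: Peg 0: [2, 1]
Peg 1: [6, 5, 3]
Peg 2: [4]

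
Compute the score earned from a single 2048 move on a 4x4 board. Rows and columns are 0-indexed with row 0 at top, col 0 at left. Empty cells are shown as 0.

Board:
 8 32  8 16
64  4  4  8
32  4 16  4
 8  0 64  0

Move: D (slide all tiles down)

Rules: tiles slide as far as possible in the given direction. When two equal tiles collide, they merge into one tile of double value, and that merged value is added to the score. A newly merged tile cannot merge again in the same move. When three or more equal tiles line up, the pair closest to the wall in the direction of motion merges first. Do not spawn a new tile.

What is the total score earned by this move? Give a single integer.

Answer: 8

Derivation:
Slide down:
col 0: [8, 64, 32, 8] -> [8, 64, 32, 8]  score +0 (running 0)
col 1: [32, 4, 4, 0] -> [0, 0, 32, 8]  score +8 (running 8)
col 2: [8, 4, 16, 64] -> [8, 4, 16, 64]  score +0 (running 8)
col 3: [16, 8, 4, 0] -> [0, 16, 8, 4]  score +0 (running 8)
Board after move:
 8  0  8  0
64  0  4 16
32 32 16  8
 8  8 64  4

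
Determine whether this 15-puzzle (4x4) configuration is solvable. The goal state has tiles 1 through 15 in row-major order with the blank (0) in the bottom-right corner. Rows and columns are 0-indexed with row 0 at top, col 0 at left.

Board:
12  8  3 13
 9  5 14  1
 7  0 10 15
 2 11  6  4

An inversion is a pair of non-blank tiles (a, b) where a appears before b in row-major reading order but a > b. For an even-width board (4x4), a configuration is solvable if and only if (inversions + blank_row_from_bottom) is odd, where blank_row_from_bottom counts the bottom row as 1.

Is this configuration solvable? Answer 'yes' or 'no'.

Inversions: 58
Blank is in row 2 (0-indexed from top), which is row 2 counting from the bottom (bottom = 1).
58 + 2 = 60, which is even, so the puzzle is not solvable.

Answer: no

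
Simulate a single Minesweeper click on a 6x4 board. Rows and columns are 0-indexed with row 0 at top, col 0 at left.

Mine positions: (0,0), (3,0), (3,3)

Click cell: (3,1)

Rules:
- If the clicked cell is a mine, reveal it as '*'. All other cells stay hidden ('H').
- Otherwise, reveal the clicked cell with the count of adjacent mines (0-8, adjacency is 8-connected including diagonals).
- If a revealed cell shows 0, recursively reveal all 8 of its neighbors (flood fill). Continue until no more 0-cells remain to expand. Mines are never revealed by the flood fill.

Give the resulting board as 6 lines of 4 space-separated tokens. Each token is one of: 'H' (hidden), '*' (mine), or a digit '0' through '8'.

H H H H
H H H H
H H H H
H 1 H H
H H H H
H H H H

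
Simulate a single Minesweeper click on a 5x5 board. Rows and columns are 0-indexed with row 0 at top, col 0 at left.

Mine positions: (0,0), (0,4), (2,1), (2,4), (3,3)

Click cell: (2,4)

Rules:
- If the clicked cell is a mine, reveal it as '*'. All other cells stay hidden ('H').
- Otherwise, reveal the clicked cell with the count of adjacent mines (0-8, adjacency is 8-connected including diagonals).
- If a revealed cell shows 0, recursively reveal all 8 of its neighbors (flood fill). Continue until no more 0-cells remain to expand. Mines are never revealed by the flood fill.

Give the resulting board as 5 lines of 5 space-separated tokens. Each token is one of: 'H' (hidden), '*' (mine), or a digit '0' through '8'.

H H H H H
H H H H H
H H H H *
H H H H H
H H H H H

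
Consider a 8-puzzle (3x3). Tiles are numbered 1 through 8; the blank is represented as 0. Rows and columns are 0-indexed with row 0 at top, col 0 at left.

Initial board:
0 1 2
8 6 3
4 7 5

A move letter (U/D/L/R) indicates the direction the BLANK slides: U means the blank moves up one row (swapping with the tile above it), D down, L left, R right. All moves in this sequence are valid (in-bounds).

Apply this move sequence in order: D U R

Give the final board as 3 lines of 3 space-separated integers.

Answer: 1 0 2
8 6 3
4 7 5

Derivation:
After move 1 (D):
8 1 2
0 6 3
4 7 5

After move 2 (U):
0 1 2
8 6 3
4 7 5

After move 3 (R):
1 0 2
8 6 3
4 7 5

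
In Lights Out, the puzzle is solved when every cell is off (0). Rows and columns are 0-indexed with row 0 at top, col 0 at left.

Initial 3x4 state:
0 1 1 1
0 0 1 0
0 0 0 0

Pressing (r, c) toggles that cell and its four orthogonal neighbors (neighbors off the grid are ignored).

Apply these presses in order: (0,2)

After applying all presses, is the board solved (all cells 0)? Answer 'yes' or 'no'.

After press 1 at (0,2):
0 0 0 0
0 0 0 0
0 0 0 0

Lights still on: 0

Answer: yes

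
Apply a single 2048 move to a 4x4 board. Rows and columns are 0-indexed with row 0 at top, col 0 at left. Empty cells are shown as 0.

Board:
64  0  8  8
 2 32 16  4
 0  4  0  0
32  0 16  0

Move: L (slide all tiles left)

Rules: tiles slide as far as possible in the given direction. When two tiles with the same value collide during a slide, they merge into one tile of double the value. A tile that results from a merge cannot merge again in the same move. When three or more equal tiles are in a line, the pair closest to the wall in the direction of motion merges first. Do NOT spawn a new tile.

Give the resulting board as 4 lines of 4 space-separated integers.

Answer: 64 16  0  0
 2 32 16  4
 4  0  0  0
32 16  0  0

Derivation:
Slide left:
row 0: [64, 0, 8, 8] -> [64, 16, 0, 0]
row 1: [2, 32, 16, 4] -> [2, 32, 16, 4]
row 2: [0, 4, 0, 0] -> [4, 0, 0, 0]
row 3: [32, 0, 16, 0] -> [32, 16, 0, 0]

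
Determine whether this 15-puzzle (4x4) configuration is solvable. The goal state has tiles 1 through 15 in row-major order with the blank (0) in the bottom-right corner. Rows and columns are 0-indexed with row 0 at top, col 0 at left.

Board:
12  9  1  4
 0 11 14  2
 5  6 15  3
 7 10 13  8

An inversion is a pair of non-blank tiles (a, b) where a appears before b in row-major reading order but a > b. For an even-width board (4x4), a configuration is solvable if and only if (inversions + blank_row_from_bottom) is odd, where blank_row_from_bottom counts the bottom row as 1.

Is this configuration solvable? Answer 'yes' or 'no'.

Inversions: 45
Blank is in row 1 (0-indexed from top), which is row 3 counting from the bottom (bottom = 1).
45 + 3 = 48, which is even, so the puzzle is not solvable.

Answer: no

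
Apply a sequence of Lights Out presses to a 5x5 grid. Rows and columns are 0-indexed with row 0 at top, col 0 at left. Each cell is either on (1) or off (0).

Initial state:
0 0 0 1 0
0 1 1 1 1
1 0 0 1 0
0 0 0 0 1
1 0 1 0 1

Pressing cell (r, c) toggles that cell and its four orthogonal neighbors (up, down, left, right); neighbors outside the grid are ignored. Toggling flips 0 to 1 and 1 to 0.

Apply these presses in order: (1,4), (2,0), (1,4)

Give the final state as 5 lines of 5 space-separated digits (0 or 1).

After press 1 at (1,4):
0 0 0 1 1
0 1 1 0 0
1 0 0 1 1
0 0 0 0 1
1 0 1 0 1

After press 2 at (2,0):
0 0 0 1 1
1 1 1 0 0
0 1 0 1 1
1 0 0 0 1
1 0 1 0 1

After press 3 at (1,4):
0 0 0 1 0
1 1 1 1 1
0 1 0 1 0
1 0 0 0 1
1 0 1 0 1

Answer: 0 0 0 1 0
1 1 1 1 1
0 1 0 1 0
1 0 0 0 1
1 0 1 0 1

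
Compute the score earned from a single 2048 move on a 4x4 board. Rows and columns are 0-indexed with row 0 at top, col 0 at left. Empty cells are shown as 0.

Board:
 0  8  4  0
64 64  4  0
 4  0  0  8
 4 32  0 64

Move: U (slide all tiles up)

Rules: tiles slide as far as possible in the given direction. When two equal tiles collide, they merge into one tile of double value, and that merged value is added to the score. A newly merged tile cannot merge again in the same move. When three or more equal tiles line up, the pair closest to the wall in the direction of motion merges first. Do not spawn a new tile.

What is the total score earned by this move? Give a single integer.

Slide up:
col 0: [0, 64, 4, 4] -> [64, 8, 0, 0]  score +8 (running 8)
col 1: [8, 64, 0, 32] -> [8, 64, 32, 0]  score +0 (running 8)
col 2: [4, 4, 0, 0] -> [8, 0, 0, 0]  score +8 (running 16)
col 3: [0, 0, 8, 64] -> [8, 64, 0, 0]  score +0 (running 16)
Board after move:
64  8  8  8
 8 64  0 64
 0 32  0  0
 0  0  0  0

Answer: 16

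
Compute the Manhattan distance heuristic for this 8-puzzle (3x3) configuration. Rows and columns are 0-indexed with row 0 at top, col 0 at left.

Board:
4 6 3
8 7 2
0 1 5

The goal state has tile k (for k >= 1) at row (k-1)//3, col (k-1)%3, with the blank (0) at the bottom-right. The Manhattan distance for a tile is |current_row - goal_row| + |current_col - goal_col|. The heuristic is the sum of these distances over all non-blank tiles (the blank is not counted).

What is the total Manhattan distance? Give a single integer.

Answer: 14

Derivation:
Tile 4: at (0,0), goal (1,0), distance |0-1|+|0-0| = 1
Tile 6: at (0,1), goal (1,2), distance |0-1|+|1-2| = 2
Tile 3: at (0,2), goal (0,2), distance |0-0|+|2-2| = 0
Tile 8: at (1,0), goal (2,1), distance |1-2|+|0-1| = 2
Tile 7: at (1,1), goal (2,0), distance |1-2|+|1-0| = 2
Tile 2: at (1,2), goal (0,1), distance |1-0|+|2-1| = 2
Tile 1: at (2,1), goal (0,0), distance |2-0|+|1-0| = 3
Tile 5: at (2,2), goal (1,1), distance |2-1|+|2-1| = 2
Sum: 1 + 2 + 0 + 2 + 2 + 2 + 3 + 2 = 14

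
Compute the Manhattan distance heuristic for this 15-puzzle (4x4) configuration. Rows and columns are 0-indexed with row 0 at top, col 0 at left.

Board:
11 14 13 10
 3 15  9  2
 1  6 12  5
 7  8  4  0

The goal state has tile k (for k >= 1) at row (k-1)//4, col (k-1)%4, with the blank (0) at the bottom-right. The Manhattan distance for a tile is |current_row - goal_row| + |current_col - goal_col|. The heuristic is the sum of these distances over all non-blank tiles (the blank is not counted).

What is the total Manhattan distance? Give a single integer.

Tile 11: at (0,0), goal (2,2), distance |0-2|+|0-2| = 4
Tile 14: at (0,1), goal (3,1), distance |0-3|+|1-1| = 3
Tile 13: at (0,2), goal (3,0), distance |0-3|+|2-0| = 5
Tile 10: at (0,3), goal (2,1), distance |0-2|+|3-1| = 4
Tile 3: at (1,0), goal (0,2), distance |1-0|+|0-2| = 3
Tile 15: at (1,1), goal (3,2), distance |1-3|+|1-2| = 3
Tile 9: at (1,2), goal (2,0), distance |1-2|+|2-0| = 3
Tile 2: at (1,3), goal (0,1), distance |1-0|+|3-1| = 3
Tile 1: at (2,0), goal (0,0), distance |2-0|+|0-0| = 2
Tile 6: at (2,1), goal (1,1), distance |2-1|+|1-1| = 1
Tile 12: at (2,2), goal (2,3), distance |2-2|+|2-3| = 1
Tile 5: at (2,3), goal (1,0), distance |2-1|+|3-0| = 4
Tile 7: at (3,0), goal (1,2), distance |3-1|+|0-2| = 4
Tile 8: at (3,1), goal (1,3), distance |3-1|+|1-3| = 4
Tile 4: at (3,2), goal (0,3), distance |3-0|+|2-3| = 4
Sum: 4 + 3 + 5 + 4 + 3 + 3 + 3 + 3 + 2 + 1 + 1 + 4 + 4 + 4 + 4 = 48

Answer: 48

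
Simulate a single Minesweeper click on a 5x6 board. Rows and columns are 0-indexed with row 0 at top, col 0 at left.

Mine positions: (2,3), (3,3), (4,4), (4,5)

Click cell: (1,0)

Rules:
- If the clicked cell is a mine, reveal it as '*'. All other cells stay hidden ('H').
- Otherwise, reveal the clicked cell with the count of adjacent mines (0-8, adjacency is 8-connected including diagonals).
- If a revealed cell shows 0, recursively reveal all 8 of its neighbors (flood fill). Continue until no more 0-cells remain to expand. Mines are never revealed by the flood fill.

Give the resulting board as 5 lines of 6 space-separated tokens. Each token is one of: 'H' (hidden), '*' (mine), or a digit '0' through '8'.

0 0 0 0 0 0
0 0 1 1 1 0
0 0 2 H 2 0
0 0 2 H 4 2
0 0 1 H H H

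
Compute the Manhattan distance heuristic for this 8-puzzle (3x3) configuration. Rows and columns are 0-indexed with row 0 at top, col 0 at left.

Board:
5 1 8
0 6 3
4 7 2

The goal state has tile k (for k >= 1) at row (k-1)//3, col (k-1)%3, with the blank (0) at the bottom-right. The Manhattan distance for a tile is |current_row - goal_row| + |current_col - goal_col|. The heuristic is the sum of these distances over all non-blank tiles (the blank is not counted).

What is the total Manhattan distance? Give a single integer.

Answer: 13

Derivation:
Tile 5: (0,0)->(1,1) = 2
Tile 1: (0,1)->(0,0) = 1
Tile 8: (0,2)->(2,1) = 3
Tile 6: (1,1)->(1,2) = 1
Tile 3: (1,2)->(0,2) = 1
Tile 4: (2,0)->(1,0) = 1
Tile 7: (2,1)->(2,0) = 1
Tile 2: (2,2)->(0,1) = 3
Sum: 2 + 1 + 3 + 1 + 1 + 1 + 1 + 3 = 13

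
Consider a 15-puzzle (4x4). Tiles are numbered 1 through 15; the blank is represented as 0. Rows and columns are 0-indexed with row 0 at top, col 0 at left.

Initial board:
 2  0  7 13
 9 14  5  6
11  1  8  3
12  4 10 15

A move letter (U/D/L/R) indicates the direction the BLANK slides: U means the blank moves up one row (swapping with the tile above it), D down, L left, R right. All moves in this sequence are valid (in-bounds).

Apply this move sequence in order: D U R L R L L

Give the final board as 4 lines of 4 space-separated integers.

After move 1 (D):
 2 14  7 13
 9  0  5  6
11  1  8  3
12  4 10 15

After move 2 (U):
 2  0  7 13
 9 14  5  6
11  1  8  3
12  4 10 15

After move 3 (R):
 2  7  0 13
 9 14  5  6
11  1  8  3
12  4 10 15

After move 4 (L):
 2  0  7 13
 9 14  5  6
11  1  8  3
12  4 10 15

After move 5 (R):
 2  7  0 13
 9 14  5  6
11  1  8  3
12  4 10 15

After move 6 (L):
 2  0  7 13
 9 14  5  6
11  1  8  3
12  4 10 15

After move 7 (L):
 0  2  7 13
 9 14  5  6
11  1  8  3
12  4 10 15

Answer:  0  2  7 13
 9 14  5  6
11  1  8  3
12  4 10 15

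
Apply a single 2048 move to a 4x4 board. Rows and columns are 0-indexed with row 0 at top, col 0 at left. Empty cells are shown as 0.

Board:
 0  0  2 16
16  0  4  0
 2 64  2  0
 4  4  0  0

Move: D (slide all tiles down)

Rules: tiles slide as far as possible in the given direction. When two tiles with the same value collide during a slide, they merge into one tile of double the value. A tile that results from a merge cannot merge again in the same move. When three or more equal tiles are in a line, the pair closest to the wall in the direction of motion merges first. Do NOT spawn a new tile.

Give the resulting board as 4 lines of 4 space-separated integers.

Answer:  0  0  0  0
16  0  2  0
 2 64  4  0
 4  4  2 16

Derivation:
Slide down:
col 0: [0, 16, 2, 4] -> [0, 16, 2, 4]
col 1: [0, 0, 64, 4] -> [0, 0, 64, 4]
col 2: [2, 4, 2, 0] -> [0, 2, 4, 2]
col 3: [16, 0, 0, 0] -> [0, 0, 0, 16]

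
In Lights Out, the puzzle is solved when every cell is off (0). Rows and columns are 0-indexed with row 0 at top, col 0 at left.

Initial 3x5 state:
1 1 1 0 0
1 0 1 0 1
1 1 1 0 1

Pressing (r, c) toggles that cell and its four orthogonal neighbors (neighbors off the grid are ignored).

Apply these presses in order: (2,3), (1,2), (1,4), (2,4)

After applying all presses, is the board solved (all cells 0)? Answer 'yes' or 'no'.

After press 1 at (2,3):
1 1 1 0 0
1 0 1 1 1
1 1 0 1 0

After press 2 at (1,2):
1 1 0 0 0
1 1 0 0 1
1 1 1 1 0

After press 3 at (1,4):
1 1 0 0 1
1 1 0 1 0
1 1 1 1 1

After press 4 at (2,4):
1 1 0 0 1
1 1 0 1 1
1 1 1 0 0

Lights still on: 10

Answer: no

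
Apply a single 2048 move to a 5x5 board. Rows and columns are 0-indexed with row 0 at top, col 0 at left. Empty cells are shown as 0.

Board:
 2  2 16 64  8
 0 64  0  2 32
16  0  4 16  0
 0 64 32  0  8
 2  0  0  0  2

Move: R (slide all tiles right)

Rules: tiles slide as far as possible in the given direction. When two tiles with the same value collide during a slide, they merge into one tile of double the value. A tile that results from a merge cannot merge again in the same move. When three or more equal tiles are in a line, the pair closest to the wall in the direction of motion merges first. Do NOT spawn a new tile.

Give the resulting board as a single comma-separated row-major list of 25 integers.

Slide right:
row 0: [2, 2, 16, 64, 8] -> [0, 4, 16, 64, 8]
row 1: [0, 64, 0, 2, 32] -> [0, 0, 64, 2, 32]
row 2: [16, 0, 4, 16, 0] -> [0, 0, 16, 4, 16]
row 3: [0, 64, 32, 0, 8] -> [0, 0, 64, 32, 8]
row 4: [2, 0, 0, 0, 2] -> [0, 0, 0, 0, 4]

Answer: 0, 4, 16, 64, 8, 0, 0, 64, 2, 32, 0, 0, 16, 4, 16, 0, 0, 64, 32, 8, 0, 0, 0, 0, 4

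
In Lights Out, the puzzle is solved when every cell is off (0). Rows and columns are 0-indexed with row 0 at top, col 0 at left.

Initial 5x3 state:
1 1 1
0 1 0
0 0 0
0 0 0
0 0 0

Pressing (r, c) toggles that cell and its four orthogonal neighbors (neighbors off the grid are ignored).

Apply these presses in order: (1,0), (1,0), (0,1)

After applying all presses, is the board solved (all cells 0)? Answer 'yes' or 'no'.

Answer: yes

Derivation:
After press 1 at (1,0):
0 1 1
1 0 0
1 0 0
0 0 0
0 0 0

After press 2 at (1,0):
1 1 1
0 1 0
0 0 0
0 0 0
0 0 0

After press 3 at (0,1):
0 0 0
0 0 0
0 0 0
0 0 0
0 0 0

Lights still on: 0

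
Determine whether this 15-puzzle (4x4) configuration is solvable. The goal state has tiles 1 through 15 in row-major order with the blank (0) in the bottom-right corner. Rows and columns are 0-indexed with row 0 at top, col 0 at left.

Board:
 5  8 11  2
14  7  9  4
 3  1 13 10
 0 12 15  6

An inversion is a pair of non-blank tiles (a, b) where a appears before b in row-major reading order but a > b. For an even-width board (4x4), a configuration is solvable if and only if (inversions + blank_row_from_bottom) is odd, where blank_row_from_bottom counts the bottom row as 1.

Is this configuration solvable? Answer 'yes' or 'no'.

Inversions: 45
Blank is in row 3 (0-indexed from top), which is row 1 counting from the bottom (bottom = 1).
45 + 1 = 46, which is even, so the puzzle is not solvable.

Answer: no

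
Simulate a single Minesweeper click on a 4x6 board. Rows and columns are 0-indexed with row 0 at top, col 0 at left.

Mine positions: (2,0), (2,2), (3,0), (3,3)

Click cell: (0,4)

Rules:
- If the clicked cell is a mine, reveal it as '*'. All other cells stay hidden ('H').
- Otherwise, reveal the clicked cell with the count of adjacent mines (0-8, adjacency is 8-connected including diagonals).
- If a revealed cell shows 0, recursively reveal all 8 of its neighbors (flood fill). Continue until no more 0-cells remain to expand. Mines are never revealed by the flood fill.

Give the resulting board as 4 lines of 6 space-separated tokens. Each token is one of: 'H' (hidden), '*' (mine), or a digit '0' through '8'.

0 0 0 0 0 0
1 2 1 1 0 0
H H H 2 1 0
H H H H 1 0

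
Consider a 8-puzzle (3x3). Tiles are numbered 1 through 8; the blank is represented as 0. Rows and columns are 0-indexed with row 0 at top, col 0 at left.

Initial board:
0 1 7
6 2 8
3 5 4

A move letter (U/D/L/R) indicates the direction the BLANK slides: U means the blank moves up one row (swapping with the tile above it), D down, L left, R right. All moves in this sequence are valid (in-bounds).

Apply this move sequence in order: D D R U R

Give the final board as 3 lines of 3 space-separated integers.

Answer: 6 1 7
3 8 0
5 2 4

Derivation:
After move 1 (D):
6 1 7
0 2 8
3 5 4

After move 2 (D):
6 1 7
3 2 8
0 5 4

After move 3 (R):
6 1 7
3 2 8
5 0 4

After move 4 (U):
6 1 7
3 0 8
5 2 4

After move 5 (R):
6 1 7
3 8 0
5 2 4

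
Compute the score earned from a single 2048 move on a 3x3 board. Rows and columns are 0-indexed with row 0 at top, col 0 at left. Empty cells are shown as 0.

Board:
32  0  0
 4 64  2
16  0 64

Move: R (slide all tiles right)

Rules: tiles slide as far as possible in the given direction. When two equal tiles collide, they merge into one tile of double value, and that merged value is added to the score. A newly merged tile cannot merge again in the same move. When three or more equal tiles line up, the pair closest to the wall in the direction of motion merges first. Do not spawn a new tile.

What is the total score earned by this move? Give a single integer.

Answer: 0

Derivation:
Slide right:
row 0: [32, 0, 0] -> [0, 0, 32]  score +0 (running 0)
row 1: [4, 64, 2] -> [4, 64, 2]  score +0 (running 0)
row 2: [16, 0, 64] -> [0, 16, 64]  score +0 (running 0)
Board after move:
 0  0 32
 4 64  2
 0 16 64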